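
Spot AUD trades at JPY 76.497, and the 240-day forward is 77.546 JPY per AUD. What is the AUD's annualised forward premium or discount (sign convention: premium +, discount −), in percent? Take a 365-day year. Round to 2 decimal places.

+2.09%

T = 240/365 years.
Period premium: (77.546 − 76.497)/76.497 = 0.0137130.
Per annum: 0.0137130 / (240/365) = 0.020855 = 2.09%.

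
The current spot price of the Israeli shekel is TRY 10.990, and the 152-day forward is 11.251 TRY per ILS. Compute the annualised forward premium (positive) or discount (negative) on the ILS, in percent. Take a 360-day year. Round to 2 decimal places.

T = 152/360 years.
Period premium: (11.251 − 10.99)/10.99 = 0.0237489.
Per annum: 0.0237489 / (152/360) = 0.056247 = 5.62%.

+5.62%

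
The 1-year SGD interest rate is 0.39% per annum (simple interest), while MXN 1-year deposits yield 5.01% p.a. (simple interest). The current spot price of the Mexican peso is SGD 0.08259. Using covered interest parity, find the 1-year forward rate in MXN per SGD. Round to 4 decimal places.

12.6652

T = 1 year.
Growth of 1 SGD over T: 1 + 0.0039×1 = 1.003900.
MXN growth factor: 1 + 0.0501×1 = 1.050100.
Forward (SGD per MXN) = 0.08259 × 1.003900 / 1.050100 = 0.078956386.
Quoted the other way: 1/0.078956386 = 12.6652 MXN per SGD.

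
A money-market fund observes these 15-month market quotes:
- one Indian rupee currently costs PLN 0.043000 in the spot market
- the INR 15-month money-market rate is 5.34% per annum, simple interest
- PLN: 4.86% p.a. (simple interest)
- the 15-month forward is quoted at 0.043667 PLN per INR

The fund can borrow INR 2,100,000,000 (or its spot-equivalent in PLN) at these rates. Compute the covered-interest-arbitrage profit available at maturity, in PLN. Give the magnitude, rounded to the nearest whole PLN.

T = 15/12 years.
Keep in INR, deliver into the forward: 2,100,000,000·1.066750·0.043667 = PLN 97,821,721.73.
Swap to PLN now, deposit: 2,100,000,000·0.043000·1.060750 = PLN 95,785,725.00.
The quoted forward overvalues INR, so borrow PLN, buy INR at spot, deposit the INR at 5.34%, and sell the proceeds forward at 0.043667.
The gap between the two covered legs is PLN 2,035,997.

PLN 2,035,997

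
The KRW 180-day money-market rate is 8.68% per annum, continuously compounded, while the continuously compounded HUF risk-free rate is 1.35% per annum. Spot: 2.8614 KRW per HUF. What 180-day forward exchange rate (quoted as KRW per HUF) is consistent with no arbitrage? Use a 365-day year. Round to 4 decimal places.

2.9667

T = 180/365 years.
KRW accumulates by e^(0.0868×180/365) = 1.0437348.
Growth of 1 HUF over T: e^(0.0135×180/365) = 1.0066797.
Forward (KRW per HUF) = 2.8614 × 1.0437348 / 1.0066797 = 2.966726.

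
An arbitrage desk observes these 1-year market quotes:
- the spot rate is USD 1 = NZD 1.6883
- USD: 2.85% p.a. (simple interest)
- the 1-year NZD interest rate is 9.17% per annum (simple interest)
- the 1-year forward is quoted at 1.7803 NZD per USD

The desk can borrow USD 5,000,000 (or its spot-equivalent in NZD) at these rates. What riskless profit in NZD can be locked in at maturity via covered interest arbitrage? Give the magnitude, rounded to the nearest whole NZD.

NZD 60,393

T = 1 year.
Invest the USD and cover forward: 5,000,000 × 1.028500 × 1.7803 = NZD 9,155,192.75.
Convert at spot and invest in NZD: 5,000,000 × 1.6883 × 1.091700 = NZD 9,215,585.55.
The quoted forward undervalues USD, so borrow USD, convert to NZD at spot, deposit the NZD at 9.17%, and buy USD forward at 1.7803 to cover the loan.
Profit = 9,215,585.55 − 9,155,192.75 = NZD 60,393.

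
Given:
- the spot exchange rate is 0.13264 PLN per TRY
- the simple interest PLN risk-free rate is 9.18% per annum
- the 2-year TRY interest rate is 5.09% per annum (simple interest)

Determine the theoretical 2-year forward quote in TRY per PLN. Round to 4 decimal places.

T = 2 years.
PLN accumulates by 1 + 0.0918×2 = 1.183600.
TRY growth factor: 1 + 0.0509×2 = 1.101800.
So F = 0.13264 × 1.183600 / 1.101800 = 0.1424875 (PLN/TRY).
Invert for TRY per PLN: 1 / 0.1424875 = 7.0182.

7.0182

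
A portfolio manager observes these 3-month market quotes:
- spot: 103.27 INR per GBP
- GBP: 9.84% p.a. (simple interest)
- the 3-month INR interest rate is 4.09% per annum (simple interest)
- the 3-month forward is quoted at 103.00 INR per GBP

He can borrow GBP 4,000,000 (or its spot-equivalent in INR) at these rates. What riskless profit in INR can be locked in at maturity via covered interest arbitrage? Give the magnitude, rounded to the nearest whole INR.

INR 4,831,457

T = 3/12 years.
Route A — deposit GBP, sell forward: 4,000,000 × 1.024600 × 103.00 = INR 422,135,200.00.
Route B — convert at spot, deposit INR: 4,000,000 × 103.27 × 1.010225 = INR 417,303,743.00.
The quoted forward overvalues GBP, so borrow INR, buy GBP at spot, deposit the GBP at 9.84%, and sell the proceeds forward at 103.00.
The gap between the two covered legs is INR 4,831,457.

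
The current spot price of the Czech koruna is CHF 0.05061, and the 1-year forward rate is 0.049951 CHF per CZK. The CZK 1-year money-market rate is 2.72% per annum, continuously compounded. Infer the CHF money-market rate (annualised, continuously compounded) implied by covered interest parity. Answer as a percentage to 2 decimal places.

1.41%

T = 1 year.
F/S = 0.049951/0.05061 = 0.9869789 = (growth of CHF) / (growth of CZK).
CZK growth factor: e^(0.0272×1) = 1.0275733.
That pins the CHF growth at 1.0141932.
Take logs: ln 1.0141932 / 1 = 0.014093, so 1.41%.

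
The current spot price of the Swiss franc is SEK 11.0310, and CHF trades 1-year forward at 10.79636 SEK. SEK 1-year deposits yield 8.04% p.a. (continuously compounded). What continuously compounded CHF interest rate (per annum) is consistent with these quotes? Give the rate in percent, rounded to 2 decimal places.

T = 1 year.
By CIP, F/S equals the SEK-to-CHF growth ratio: 10.79636/11.031 = 0.9787290.
The SEK side grows by e^(0.0804×1) = 1.0837205.
That pins the CHF growth at 1.1072733.
r = ln(1.1072733)/1 = 0.101901 → 10.19%.

10.19%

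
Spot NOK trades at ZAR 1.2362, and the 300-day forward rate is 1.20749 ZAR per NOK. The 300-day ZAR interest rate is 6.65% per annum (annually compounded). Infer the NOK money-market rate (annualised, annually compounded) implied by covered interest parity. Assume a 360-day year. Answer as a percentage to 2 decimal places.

9.70%

T = 300/360 years.
By CIP, F/S equals the ZAR-to-NOK growth ratio: 1.20749/1.2362 = 0.9767756.
The ZAR side grows by (1 + 0.0665)^(300/360) = 1.0551172.
So the NOK growth factor = 1.0802043.
r = 1.0802043^(360/300) − 1 = 0.097001 → 9.70%.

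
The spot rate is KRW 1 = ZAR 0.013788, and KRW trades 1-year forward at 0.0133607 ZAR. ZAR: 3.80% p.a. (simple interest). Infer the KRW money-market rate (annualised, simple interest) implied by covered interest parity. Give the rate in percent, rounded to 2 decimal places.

T = 1 year.
By CIP, F/S equals the ZAR-to-KRW growth ratio: 0.0133607/0.013788 = 0.9690093.
ZAR growth factor: 1 + 0.0380×1 = 1.038000.
That pins the KRW growth at 1.0711971.
r = (1.0711971 − 1)/1 = 0.071197 → 7.12%.

7.12%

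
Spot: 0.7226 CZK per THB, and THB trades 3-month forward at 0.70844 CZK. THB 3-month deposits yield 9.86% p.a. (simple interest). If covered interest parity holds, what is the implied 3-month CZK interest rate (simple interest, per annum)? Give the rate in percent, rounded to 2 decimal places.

1.83%

T = 3/12 years.
CIP gives F = S · g_CZK/g_THB, so g_CZK/g_THB = 0.70844/0.7226 = 0.9804041.
The THB side grows by 1 + 0.0986×3/12 = 1.024650.
Hence g_CZK = 1.0045711.
r = (1.0045711 − 1)/(3/12) = 0.018284 → 1.83%.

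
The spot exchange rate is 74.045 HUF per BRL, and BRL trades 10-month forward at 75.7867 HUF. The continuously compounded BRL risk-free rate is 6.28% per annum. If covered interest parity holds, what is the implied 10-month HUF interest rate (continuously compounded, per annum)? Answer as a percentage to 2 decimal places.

T = 10/12 years.
By CIP, F/S equals the HUF-to-BRL growth ratio: 75.7867/74.045 = 1.0235222.
The BRL side grows by e^(0.0628×10/12) = 1.0537269.
Hence g_HUF = 1.0785129.
r = ln(1.0785129)/(10/12) = 0.090700 → 9.07%.

9.07%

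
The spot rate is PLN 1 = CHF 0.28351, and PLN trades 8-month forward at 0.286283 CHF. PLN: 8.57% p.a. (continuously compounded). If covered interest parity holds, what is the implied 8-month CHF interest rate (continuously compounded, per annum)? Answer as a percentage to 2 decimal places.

10.03%

T = 8/12 years.
F/S = 0.286283/0.28351 = 1.0097810 = (growth of CHF) / (growth of PLN).
The PLN side grows by e^(0.0857×8/12) = 1.058797.
Hence g_CHF = 1.0691531.
Take logs: ln 1.0691531 / (8/12) = 0.100300, so 10.03%.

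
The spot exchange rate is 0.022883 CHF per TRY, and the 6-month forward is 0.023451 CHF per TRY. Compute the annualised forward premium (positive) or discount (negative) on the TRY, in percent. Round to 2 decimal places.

T = 6/12 years.
(F − S)/S = (0.023451 − 0.022883)/0.022883 = 0.0248219.
Annualise by dividing by T: 0.0248219 / (6/12) = 0.049644 → 4.96%.

+4.96%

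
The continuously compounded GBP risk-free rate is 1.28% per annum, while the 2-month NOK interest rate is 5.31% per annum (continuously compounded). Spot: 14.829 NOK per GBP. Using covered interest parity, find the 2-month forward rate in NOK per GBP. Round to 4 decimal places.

T = 2/12 years.
NOK accumulates by e^(0.0531×2/12) = 1.00888928.
GBP accumulates by e^(0.0128×2/12) = 1.00213561.
So F = 14.829 × 1.00888928 / 1.00213561 = 14.928937 (NOK/GBP).

14.9289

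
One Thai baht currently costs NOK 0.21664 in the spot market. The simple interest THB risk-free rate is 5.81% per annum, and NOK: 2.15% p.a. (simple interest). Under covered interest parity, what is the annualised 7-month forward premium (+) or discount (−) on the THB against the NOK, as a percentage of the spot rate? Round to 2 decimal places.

T = 7/12 years.
No-arbitrage forward: 0.21664 × 1.0125417 / 1.0338917 = 0.21216636 NOK/THB.
(F − S)/S ÷ T = (0.21216636 − 0.21664)/0.21664/(7/12) = -0.035400 → -3.54%.

-3.54%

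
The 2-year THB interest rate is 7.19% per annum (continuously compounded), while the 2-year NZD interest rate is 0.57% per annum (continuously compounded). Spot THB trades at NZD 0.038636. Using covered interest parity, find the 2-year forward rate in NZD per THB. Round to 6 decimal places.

0.033845

T = 2 years.
NZD growth factor: e^(0.0057×2) = 1.0114652.
THB growth factor: e^(0.0719×2) = 1.1546532.
Forward (NZD per THB) = 0.038636 × 1.0114652 / 1.1546532 = 0.03384477.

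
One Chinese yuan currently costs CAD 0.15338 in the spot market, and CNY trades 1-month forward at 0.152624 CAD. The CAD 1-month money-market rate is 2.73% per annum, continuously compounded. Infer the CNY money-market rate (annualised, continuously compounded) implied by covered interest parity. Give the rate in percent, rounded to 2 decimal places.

T = 1/12 years.
CIP gives F = S · g_CAD/g_CNY, so g_CAD/g_CNY = 0.152624/0.15338 = 0.9950711.
The CAD side grows by e^(0.0273×1/12) = 1.0022776.
So the CNY growth factor = 1.0072422.
r = ln(1.0072422)/(1/12) = 0.086593 → 8.66%.

8.66%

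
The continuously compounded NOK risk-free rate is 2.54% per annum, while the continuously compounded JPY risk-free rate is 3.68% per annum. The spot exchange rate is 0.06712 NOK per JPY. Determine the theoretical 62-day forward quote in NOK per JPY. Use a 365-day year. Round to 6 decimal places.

T = 62/365 years.
NOK accumulates by e^(0.0254×62/365) = 1.0043238.
JPY accumulates by e^(0.0368×62/365) = 1.0062705.
Forward (NOK per JPY) = 0.06712 × 1.0043238 / 1.0062705 = 0.06699015.

0.066990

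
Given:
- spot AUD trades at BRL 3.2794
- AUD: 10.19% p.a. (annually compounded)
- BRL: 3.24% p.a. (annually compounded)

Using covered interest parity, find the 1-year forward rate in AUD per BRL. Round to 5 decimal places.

T = 1 year.
Growth of 1 BRL over T: (1 + 0.0324)^1 = 1.032400.
AUD growth factor: (1 + 0.1019)^1 = 1.101900.
So F = 3.2794 × 1.032400 / 1.101900 = 3.072559 (BRL/AUD).
Quoted the other way: 1/3.072559 = 0.32546 AUD per BRL.

0.32546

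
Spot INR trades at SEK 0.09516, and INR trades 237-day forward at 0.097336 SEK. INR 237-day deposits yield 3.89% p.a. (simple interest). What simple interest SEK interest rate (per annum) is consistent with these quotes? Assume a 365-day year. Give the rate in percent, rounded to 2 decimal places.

T = 237/365 years.
F/S = 0.097336/0.09516 = 1.0228668 = (growth of SEK) / (growth of INR).
The INR side grows by 1 + 0.0389×237/365 = 1.0252584.
Hence g_SEK = 1.0487028.
r = (1.0487028 − 1)/(237/365) = 0.075006 → 7.50%.

7.50%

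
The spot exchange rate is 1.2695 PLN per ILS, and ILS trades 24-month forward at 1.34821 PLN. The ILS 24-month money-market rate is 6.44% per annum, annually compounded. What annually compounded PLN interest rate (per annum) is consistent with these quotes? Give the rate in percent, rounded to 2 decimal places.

9.69%

T = 2 years.
CIP gives F = S · g_PLN/g_ILS, so g_PLN/g_ILS = 1.34821/1.2695 = 1.0620008.
ILS growth factor: (1 + 0.0644)^2 = 1.1329474.
Hence g_PLN = 1.203191.
r = 1.203191^(1/2) − 1 = 0.096901 → 9.69%.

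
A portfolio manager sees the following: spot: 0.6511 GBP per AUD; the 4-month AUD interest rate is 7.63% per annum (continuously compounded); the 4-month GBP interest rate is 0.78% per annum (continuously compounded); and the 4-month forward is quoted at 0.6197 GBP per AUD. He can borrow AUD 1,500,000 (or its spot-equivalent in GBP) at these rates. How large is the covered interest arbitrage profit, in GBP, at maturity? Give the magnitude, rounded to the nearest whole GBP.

T = 4/12 years.
Route A — deposit AUD, sell forward: 1,500,000 × 1.02575952 × 0.6197 = GBP 953,494.76.
Route B — convert at spot, deposit GBP: 1,500,000 × 0.6511 × 1.00260338 = GBP 979,192.59.
The quoted forward undervalues AUD, so borrow AUD, convert to GBP at spot, deposit the GBP at 0.78%, and buy AUD forward at 0.6197 to cover the loan.
The gap between the two covered legs is GBP 25,698.

GBP 25,698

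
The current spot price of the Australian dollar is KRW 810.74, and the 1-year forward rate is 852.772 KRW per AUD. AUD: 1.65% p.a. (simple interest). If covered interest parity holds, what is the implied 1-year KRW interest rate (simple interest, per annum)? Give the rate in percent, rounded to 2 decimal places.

6.92%

T = 1 year.
F/S = 852.772/810.74 = 1.0518440 = (growth of KRW) / (growth of AUD).
The AUD side grows by 1 + 0.0165×1 = 1.016500.
So the KRW growth factor = 1.0691994.
r = (1.0691994 − 1)/1 = 0.069199 → 6.92%.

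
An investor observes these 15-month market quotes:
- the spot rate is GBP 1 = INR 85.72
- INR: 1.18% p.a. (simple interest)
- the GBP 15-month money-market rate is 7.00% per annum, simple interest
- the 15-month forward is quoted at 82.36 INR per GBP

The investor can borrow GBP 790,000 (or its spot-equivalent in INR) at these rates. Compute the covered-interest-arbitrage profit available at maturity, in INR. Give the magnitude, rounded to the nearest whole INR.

INR 2,039,883

T = 15/12 years.
Keep in GBP, deliver into the forward: 790,000·1.087500·82.36 = INR 70,757,535.00.
Swap to INR now, deposit: 790,000·85.72·1.014750 = INR 68,717,652.30.
The quoted forward overvalues GBP, so borrow INR, buy GBP at spot, deposit the GBP at 7.00%, and sell the proceeds forward at 82.36.
Arbitrage profit = |70,757,535.00 − 68,717,652.30| = INR 2,039,883.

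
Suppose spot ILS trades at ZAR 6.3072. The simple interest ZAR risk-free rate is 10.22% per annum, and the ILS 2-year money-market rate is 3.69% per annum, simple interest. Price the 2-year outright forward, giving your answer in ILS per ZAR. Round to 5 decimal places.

T = 2 years.
ZAR growth factor: 1 + 0.1022×2 = 1.204400.
Growth of 1 ILS over T: 1 + 0.0369×2 = 1.073800.
Forward (ZAR per ILS) = 6.3072 × 1.204400 / 1.073800 = 7.074308.
Quoted the other way: 1/7.074308 = 0.14136 ILS per ZAR.

0.14136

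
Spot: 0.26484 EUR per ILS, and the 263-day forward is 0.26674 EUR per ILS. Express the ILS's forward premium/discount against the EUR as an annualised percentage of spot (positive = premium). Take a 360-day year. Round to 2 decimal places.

T = 263/360 years.
ILS trades forward at +0.71741% vs spot over the period.
Annualise by dividing by T: 0.0071741 / (263/360) = 0.009820 → 0.98%.

+0.98%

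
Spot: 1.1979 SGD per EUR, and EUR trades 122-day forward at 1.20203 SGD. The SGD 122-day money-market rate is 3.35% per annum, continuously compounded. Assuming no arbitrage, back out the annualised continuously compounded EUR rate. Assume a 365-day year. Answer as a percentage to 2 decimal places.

T = 122/365 years.
F/S = 1.20203/1.1979 = 1.0034477 = (growth of SGD) / (growth of EUR).
SGD growth factor: e^(0.0335×122/365) = 1.0112602.
That pins the EUR growth at 1.0077857.
Take logs: ln 1.0077857 / (122/365) = 0.023203, so 2.32%.

2.32%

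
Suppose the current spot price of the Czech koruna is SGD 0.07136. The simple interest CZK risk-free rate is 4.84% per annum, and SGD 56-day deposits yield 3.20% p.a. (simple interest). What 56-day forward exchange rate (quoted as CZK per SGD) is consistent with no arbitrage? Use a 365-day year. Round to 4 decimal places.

14.0485

T = 56/365 years.
SGD growth factor: 1 + 0.0320×56/365 = 1.00490959.
CZK accumulates by 1 + 0.0484×56/365 = 1.00742575.
CIP: F = S · (grow SGD)/(grow CZK) = 0.07136 × 1.00490959/1.00742575 = 0.071181770 SGD per CZK.
Quoted the other way: 1/0.071181770 = 14.0485 CZK per SGD.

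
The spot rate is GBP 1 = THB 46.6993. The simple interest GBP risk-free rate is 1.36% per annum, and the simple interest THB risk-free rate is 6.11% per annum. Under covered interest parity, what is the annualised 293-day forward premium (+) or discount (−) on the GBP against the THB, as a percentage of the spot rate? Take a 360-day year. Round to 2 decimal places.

T = 293/360 years.
No-arbitrage forward: 46.6993 × 1.0497286 / 1.0110689 = 48.4849161 THB/GBP.
(F − S)/S ÷ T = (48.4849161 − 46.6993)/46.6993/(293/360) = 0.046980 → 4.70%.

+4.70%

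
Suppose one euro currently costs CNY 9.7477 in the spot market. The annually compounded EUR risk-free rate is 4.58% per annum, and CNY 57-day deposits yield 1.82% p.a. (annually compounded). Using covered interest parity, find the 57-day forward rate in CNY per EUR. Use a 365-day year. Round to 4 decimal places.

T = 57/365 years.
CNY accumulates by (1 + 0.0182)^(57/365) = 1.0028206.
Growth of 1 EUR over T: (1 + 0.0458)^(57/365) = 1.0070179.
Forward (CNY per EUR) = 9.7477 × 1.0028206 / 1.0070179 = 9.707071.

9.7071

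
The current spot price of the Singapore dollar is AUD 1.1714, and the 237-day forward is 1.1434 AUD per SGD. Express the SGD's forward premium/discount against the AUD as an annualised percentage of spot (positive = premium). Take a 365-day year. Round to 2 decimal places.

-3.68%

T = 237/365 years.
SGD trades forward at -2.39030% vs spot over the period.
Annualise by dividing by T: -0.0239030 / (237/365) = -0.036813 → -3.68%.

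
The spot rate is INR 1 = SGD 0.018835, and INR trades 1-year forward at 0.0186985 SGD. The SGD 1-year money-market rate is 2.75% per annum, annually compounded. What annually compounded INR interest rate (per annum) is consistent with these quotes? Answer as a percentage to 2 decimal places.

3.50%

T = 1 year.
F/S = 0.0186985/0.018835 = 0.9927529 = (growth of SGD) / (growth of INR).
SGD growth factor: (1 + 0.0275)^1 = 1.027500.
That pins the INR growth at 1.0350008.
r = 1.0350008^(1/1) − 1 = 0.035001 → 3.50%.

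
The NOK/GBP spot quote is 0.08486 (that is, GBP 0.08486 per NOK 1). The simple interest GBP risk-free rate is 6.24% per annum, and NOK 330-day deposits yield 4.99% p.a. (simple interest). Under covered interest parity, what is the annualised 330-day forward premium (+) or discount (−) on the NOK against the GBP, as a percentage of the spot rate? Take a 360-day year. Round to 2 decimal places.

T = 330/360 years.
CIP forward (GBP per NOK) = 0.08486 × 1.057200/1.0457417 = 0.08578982.
(F − S)/S ÷ T = (0.08578982 − 0.08486)/0.08486/(330/360) = 0.011953 → 1.20%.

+1.20%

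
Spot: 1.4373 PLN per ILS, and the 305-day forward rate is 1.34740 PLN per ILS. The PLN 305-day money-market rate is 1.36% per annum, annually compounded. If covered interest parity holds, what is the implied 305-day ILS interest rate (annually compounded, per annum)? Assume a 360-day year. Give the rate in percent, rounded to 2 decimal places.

T = 305/360 years.
F/S = 1.3474/1.4373 = 0.9374522 = (growth of PLN) / (growth of ILS).
The PLN side grows by (1 + 0.0136)^(305/360) = 1.0115103.
Hence g_ILS = 1.0789993.
Annualise: 1.0789993^(360/305) − 1 = 0.093895 = 9.39%.

9.39%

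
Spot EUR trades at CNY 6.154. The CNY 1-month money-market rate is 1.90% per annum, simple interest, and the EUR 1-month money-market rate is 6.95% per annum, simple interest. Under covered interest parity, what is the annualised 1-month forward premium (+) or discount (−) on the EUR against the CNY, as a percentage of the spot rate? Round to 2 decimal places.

-5.02%

T = 1/12 years.
F = S · g_CNY/g_EUR = 6.154 × 1.0015833/1.0057917 = 6.128251.
(F − S)/S ÷ T = (6.128251 − 6.154)/6.154/(1/12) = -0.050209 → -5.02%.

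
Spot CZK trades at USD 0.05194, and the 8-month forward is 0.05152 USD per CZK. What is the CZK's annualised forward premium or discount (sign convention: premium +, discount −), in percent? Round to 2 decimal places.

-1.21%

T = 8/12 years.
CZK trades forward at -0.80863% vs spot over the period.
×(1/T) gives -1.21% p.a.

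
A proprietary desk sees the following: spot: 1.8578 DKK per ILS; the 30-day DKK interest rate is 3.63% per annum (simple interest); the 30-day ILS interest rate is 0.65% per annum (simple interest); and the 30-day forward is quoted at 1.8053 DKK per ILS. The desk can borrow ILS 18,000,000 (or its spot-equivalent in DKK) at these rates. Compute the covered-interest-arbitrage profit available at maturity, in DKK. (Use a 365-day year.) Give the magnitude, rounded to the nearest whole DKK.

T = 30/365 years.
Invest the ILS and cover forward: 18,000,000 × 1.0005342466 × 1.8053 = DKK 32,512,760.56.
Convert at spot and invest in DKK: 18,000,000 × 1.8578 × 1.0029835616 = DKK 33,540,171.49.
The quoted forward undervalues ILS, so borrow ILS, convert to DKK at spot, deposit the DKK at 3.63%, and buy ILS forward at 1.8053 to cover the loan.
The gap between the two covered legs is DKK 1,027,411.

DKK 1,027,411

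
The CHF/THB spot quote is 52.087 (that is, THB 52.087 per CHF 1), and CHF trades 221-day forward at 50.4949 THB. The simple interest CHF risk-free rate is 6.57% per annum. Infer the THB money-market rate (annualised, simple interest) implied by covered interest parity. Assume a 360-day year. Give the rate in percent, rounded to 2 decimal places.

1.39%

T = 221/360 years.
CIP gives F = S · g_THB/g_CHF, so g_THB/g_CHF = 50.4949/52.087 = 0.9694338.
The CHF side grows by 1 + 0.0657×221/360 = 1.0403325.
So the THB growth factor = 1.0085335.
r = (1.0085335 − 1)/(221/360) = 0.013901 → 1.39%.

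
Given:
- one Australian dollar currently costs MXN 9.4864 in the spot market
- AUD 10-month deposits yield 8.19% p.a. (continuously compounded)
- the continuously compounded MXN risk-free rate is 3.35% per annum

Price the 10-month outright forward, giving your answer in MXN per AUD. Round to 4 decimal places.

9.1114

T = 10/12 years.
MXN growth factor: e^(0.0335×10/12) = 1.028310.
AUD growth factor: e^(0.0819×10/12) = 1.0706329.
So F = 9.4864 × 1.028310 / 1.0706329 = 9.111396 (MXN/AUD).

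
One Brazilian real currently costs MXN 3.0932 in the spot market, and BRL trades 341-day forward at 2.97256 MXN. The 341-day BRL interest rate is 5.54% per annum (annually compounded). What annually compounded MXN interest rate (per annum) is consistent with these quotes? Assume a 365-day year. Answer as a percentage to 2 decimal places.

1.14%

T = 341/365 years.
CIP gives F = S · g_MXN/g_BRL, so g_MXN/g_BRL = 2.97256/3.0932 = 0.9609983.
BRL growth factor: (1 + 0.0554)^(341/365) = 1.0516648.
So the MXN growth factor = 1.0106481.
r = 1.0106481^(365/341) − 1 = 0.011402 → 1.14%.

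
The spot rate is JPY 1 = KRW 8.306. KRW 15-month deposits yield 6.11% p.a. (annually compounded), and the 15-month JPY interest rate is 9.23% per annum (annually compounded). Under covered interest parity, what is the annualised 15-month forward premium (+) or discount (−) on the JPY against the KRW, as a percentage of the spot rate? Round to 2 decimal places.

T = 15/12 years.
CIP forward (KRW per JPY) = 8.306 × 1.0769496/1.1166766 = 8.010505.
Annualised premium = (F − S)/S × (1/T) = (8.010505 − 8.306)/8.306 ÷ (15/12) = -2.85%.

-2.85%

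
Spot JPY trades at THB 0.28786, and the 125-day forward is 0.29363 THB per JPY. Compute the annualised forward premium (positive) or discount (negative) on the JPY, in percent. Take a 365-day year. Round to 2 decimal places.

T = 125/365 years.
(F − S)/S = (0.29363 − 0.28786)/0.28786 = 0.0200445.
Annualise by dividing by T: 0.0200445 / (125/365) = 0.058530 → 5.85%.

+5.85%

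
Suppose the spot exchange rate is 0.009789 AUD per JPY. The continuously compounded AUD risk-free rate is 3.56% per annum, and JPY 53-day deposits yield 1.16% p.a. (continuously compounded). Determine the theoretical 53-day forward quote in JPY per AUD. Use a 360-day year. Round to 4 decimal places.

101.7952

T = 53/360 years.
AUD growth factor: e^(0.0356×53/360) = 1.00525487.
JPY accumulates by e^(0.0116×53/360) = 1.001709237.
CIP: F = S · (grow AUD)/(grow JPY) = 0.009789 × 1.00525487/1.001709237 = 0.00982364898 AUD per JPY.
Invert for JPY per AUD: 1 / 0.00982364898 = 101.7952.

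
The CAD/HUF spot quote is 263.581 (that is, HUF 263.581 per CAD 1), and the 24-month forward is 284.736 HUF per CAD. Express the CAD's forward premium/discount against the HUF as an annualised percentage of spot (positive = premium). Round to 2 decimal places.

T = 2 years.
Period premium: (284.736 − 263.581)/263.581 = 0.0802600.
Per annum: 0.0802600 / 2 = 0.040130 = 4.01%.

+4.01%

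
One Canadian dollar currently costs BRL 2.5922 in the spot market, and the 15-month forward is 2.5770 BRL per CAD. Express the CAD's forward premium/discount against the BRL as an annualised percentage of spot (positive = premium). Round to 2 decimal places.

-0.47%

T = 15/12 years.
Period premium: (2.5770 − 2.5922)/2.5922 = -0.0058637.
Annualise by dividing by T: -0.0058637 / (15/12) = -0.004691 → -0.47%.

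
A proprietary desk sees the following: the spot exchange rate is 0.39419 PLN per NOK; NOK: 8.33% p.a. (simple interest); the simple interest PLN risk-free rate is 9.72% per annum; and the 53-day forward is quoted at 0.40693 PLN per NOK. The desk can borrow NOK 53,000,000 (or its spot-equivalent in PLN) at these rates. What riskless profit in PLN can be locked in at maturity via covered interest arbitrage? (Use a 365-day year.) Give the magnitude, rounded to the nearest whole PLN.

PLN 641,220

T = 53/365 years.
Keep in NOK, deliver into the forward: 53,000,000·1.0120956164·0.40693 = PLN 21,828,159.67.
Swap to PLN now, deposit: 53,000,000·0.39419·1.0141139726 = PLN 21,186,940.10.
The quoted forward overvalues NOK, so borrow PLN, buy NOK at spot, deposit the NOK at 8.33%, and sell the proceeds forward at 0.40693.
Arbitrage profit = |21,828,159.67 − 21,186,940.10| = PLN 641,220.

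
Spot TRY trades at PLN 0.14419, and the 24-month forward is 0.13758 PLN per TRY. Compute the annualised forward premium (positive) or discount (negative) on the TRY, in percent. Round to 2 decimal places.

-2.29%

T = 2 years.
Period premium: (0.13758 − 0.14419)/0.14419 = -0.0458423.
Annualise by dividing by T: -0.0458423 / 2 = -0.022921 → -2.29%.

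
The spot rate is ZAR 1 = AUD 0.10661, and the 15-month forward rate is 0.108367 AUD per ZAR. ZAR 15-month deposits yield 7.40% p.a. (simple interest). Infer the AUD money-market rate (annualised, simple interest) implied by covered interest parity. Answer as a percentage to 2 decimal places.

8.84%

T = 15/12 years.
F/S = 0.108367/0.10661 = 1.0164806 = (growth of AUD) / (growth of ZAR).
ZAR growth factor: 1 + 0.0740×15/12 = 1.092500.
Hence g_AUD = 1.1105051.
r = (1.1105051 − 1)/(15/12) = 0.088404 → 8.84%.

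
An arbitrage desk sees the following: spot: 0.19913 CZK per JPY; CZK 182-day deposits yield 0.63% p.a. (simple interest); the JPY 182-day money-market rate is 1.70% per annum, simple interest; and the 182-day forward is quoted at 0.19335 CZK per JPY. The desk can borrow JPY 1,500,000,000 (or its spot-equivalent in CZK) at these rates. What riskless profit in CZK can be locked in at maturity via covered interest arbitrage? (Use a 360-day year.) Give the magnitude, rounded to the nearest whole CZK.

T = 182/360 years.
Invest the JPY and cover forward: 1,500,000,000 × 1.00859444444 × 0.19335 = CZK 292,517,603.75.
Convert at spot and invest in CZK: 1,500,000,000 × 0.19913 × 1.003185 = CZK 299,646,343.58.
The quoted forward undervalues JPY, so borrow JPY, convert to CZK at spot, deposit the CZK at 0.63%, and buy JPY forward at 0.19335 to cover the loan.
Arbitrage profit = |292,517,603.75 − 299,646,343.58| = CZK 7,128,740.

CZK 7,128,740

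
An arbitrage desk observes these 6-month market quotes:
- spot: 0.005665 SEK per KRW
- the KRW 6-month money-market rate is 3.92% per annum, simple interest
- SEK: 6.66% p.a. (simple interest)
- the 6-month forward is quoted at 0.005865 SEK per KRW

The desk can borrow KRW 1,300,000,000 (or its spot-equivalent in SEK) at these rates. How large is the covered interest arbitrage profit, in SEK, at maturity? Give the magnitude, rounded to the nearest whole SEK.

T = 6/12 years.
Keep in KRW, deliver into the forward: 1,300,000,000·1.019600·0.005865 = SEK 7,773,940.20.
Swap to SEK now, deposit: 1,300,000,000·0.005665·1.033300 = SEK 7,609,737.85.
The quoted forward overvalues KRW, so borrow SEK, buy KRW at spot, deposit the KRW at 3.92%, and sell the proceeds forward at 0.005865.
Profit = 7,773,940.20 − 7,609,737.85 = SEK 164,202.

SEK 164,202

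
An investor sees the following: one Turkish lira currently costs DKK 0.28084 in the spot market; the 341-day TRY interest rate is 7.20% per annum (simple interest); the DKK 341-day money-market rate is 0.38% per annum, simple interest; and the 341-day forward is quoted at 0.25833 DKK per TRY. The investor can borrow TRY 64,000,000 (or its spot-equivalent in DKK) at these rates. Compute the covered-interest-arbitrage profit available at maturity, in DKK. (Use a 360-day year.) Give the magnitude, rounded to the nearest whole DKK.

T = 341/360 years.
Keep in TRY, deliver into the forward: 64,000,000·1.068200·0.25833 = DKK 17,660,678.78.
Swap to DKK now, deposit: 64,000,000·0.28084·1.0035994444 = DKK 18,038,455.55.
The quoted forward undervalues TRY, so borrow TRY, convert to DKK at spot, deposit the DKK at 0.38%, and buy TRY forward at 0.25833 to cover the loan.
Arbitrage profit = |17,660,678.78 − 18,038,455.55| = DKK 377,777.

DKK 377,777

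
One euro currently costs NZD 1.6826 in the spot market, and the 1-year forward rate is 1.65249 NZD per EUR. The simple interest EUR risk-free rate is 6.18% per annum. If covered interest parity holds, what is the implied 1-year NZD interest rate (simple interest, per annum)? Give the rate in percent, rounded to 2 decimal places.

T = 1 year.
F/S = 1.65249/1.6826 = 0.9821051 = (growth of NZD) / (growth of EUR).
EUR growth factor: 1 + 0.0618×1 = 1.061800.
That pins the NZD growth at 1.0427992.
(1.0427992 − 1)/T = 0.042799, i.e. 4.28%.

4.28%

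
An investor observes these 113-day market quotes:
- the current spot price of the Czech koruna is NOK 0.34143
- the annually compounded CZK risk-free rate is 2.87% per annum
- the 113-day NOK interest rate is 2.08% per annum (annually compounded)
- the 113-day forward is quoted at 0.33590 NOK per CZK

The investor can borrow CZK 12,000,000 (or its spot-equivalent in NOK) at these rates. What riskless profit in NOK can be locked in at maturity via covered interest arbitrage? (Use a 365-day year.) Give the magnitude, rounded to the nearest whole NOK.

T = 113/365 years.
Keep in CZK, deliver into the forward: 12,000,000·1.008798573·0.33590 = NOK 4,066,265.29.
Swap to NOK now, deposit: 12,000,000·0.34143·1.006393749 = NOK 4,123,356.21.
The quoted forward undervalues CZK, so borrow CZK, convert to NOK at spot, deposit the NOK at 2.08%, and buy CZK forward at 0.33590 to cover the loan.
The gap between the two covered legs is NOK 57,091.

NOK 57,091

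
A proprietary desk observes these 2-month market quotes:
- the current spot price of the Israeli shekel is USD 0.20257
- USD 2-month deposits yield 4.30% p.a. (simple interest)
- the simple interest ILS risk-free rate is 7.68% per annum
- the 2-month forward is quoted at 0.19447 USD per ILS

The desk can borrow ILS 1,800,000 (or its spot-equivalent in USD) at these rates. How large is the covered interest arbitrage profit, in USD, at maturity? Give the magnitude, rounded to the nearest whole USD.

T = 2/12 years.
Keep in ILS, deliver into the forward: 1,800,000·1.012800·0.19447 = USD 354,526.59.
Swap to USD now, deposit: 1,800,000·0.20257·1.00716667 = USD 367,239.15.
The quoted forward undervalues ILS, so borrow ILS, convert to USD at spot, deposit the USD at 4.30%, and buy ILS forward at 0.19447 to cover the loan.
Arbitrage profit = |354,526.59 − 367,239.15| = USD 12,713.

USD 12,713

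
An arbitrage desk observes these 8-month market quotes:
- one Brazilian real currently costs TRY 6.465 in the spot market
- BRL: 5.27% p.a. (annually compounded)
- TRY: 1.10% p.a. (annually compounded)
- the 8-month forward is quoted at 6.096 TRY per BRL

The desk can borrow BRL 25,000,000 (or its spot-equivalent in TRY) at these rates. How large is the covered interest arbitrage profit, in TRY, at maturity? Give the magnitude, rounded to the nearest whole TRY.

T = 8/12 years.
Keep in BRL, deliver into the forward: 25,000,000·1.03483175869·6.096 = TRY 157,708,360.02.
Swap to TRY now, deposit: 25,000,000·6.465·1.0073199542 = TRY 162,808,087.60.
The quoted forward undervalues BRL, so borrow BRL, convert to TRY at spot, deposit the TRY at 1.10%, and buy BRL forward at 6.096 to cover the loan.
Profit = 162,808,087.60 − 157,708,360.02 = TRY 5,099,728.

TRY 5,099,728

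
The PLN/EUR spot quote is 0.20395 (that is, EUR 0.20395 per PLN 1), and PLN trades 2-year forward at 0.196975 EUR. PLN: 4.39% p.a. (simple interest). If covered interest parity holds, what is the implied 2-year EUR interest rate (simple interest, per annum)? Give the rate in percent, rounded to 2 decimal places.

T = 2 years.
F/S = 0.196975/0.20395 = 0.9658004 = (growth of EUR) / (growth of PLN).
The PLN side grows by 1 + 0.0439×2 = 1.087800.
That pins the EUR growth at 1.0505977.
r = (1.0505977 − 1)/2 = 0.025299 → 2.53%.

2.53%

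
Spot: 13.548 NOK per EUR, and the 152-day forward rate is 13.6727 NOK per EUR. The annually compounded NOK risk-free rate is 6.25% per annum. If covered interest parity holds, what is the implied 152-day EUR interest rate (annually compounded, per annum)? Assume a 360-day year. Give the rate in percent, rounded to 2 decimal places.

3.97%

T = 152/360 years.
CIP gives F = S · g_NOK/g_EUR, so g_NOK/g_EUR = 13.6727/13.548 = 1.0092043.
The NOK side grows by (1 + 0.0625)^(152/360) = 1.0259275.
Hence g_EUR = 1.0165707.
Annualise: 1.0165707^(360/152) − 1 = 0.039692 = 3.97%.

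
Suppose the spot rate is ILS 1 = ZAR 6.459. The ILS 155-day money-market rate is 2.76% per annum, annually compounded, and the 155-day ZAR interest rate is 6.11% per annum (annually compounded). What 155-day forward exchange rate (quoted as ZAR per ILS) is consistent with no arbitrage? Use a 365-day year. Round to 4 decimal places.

6.5476

T = 155/365 years.
ZAR accumulates by (1 + 0.0611)^(155/365) = 1.0255046.
ILS accumulates by (1 + 0.0276)^(155/365) = 1.0116288.
So F = 6.459 × 1.0255046 / 1.0116288 = 6.547594 (ZAR/ILS).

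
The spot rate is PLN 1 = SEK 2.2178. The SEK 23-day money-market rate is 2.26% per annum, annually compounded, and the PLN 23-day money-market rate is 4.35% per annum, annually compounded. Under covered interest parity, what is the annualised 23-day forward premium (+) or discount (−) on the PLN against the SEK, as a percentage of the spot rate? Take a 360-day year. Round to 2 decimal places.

-2.02%

T = 23/360 years.
F = S · g_SEK/g_PLN = 2.2178 × 1.0014288/1.0027241 = 2.2149351.
Annualised premium = (F − S)/S × (1/T) = (2.2149351 − 2.2178)/2.2178 ÷ (23/360) = -2.02%.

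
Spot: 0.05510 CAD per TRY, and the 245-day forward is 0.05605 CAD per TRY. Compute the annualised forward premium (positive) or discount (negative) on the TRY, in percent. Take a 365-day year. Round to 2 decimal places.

T = 245/365 years.
TRY trades forward at +1.72414% vs spot over the period.
Per annum: 0.0172414 / (245/365) = 0.025686 = 2.57%.

+2.57%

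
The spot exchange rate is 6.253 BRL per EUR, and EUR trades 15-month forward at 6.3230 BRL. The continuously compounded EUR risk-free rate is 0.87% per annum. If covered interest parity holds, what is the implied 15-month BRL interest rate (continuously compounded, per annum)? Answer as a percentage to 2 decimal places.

1.76%

T = 15/12 years.
By CIP, F/S equals the BRL-to-EUR growth ratio: 6.323/6.253 = 1.0111946.
EUR growth factor: e^(0.0087×15/12) = 1.0109343.
Hence g_BRL = 1.0222513.
r = ln(1.0222513)/(15/12) = 0.017606 → 1.76%.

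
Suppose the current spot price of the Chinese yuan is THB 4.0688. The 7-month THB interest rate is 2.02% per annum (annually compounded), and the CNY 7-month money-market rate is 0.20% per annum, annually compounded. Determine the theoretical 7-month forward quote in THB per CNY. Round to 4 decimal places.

T = 7/12 years.
THB growth factor: (1 + 0.0202)^(7/12) = 1.0117342.
CNY growth factor: (1 + 0.0020)^(7/12) = 1.0011662.
So F = 4.0688 × 1.0117342 / 1.0011662 = 4.111749 (THB/CNY).

4.1117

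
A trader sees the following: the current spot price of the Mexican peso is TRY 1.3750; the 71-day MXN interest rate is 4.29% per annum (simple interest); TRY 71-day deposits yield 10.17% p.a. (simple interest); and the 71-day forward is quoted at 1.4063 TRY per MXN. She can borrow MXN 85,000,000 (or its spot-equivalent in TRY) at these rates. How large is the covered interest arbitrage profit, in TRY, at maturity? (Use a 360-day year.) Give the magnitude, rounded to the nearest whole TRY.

T = 71/360 years.
Route A — deposit MXN, sell forward: 85,000,000 × 1.00846083333 × 1.4063 = TRY 120,546,869.94.
Route B — convert at spot, deposit TRY: 85,000,000 × 1.3750 × 1.0200575 = TRY 119,219,220.31.
The quoted forward overvalues MXN, so borrow TRY, buy MXN at spot, deposit the MXN at 4.29%, and sell the proceeds forward at 1.4063.
Arbitrage profit = |120,546,869.94 − 119,219,220.31| = TRY 1,327,650.

TRY 1,327,650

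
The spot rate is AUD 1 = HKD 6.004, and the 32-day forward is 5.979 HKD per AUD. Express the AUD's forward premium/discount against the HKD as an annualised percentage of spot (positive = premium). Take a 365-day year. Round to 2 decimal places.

T = 32/365 years.
AUD trades forward at -0.41639% vs spot over the period.
×(1/T) gives -4.75% p.a.

-4.75%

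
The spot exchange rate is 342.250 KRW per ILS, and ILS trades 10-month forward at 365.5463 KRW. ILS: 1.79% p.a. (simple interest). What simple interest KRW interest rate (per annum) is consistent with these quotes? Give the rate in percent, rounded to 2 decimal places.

T = 10/12 years.
By CIP, F/S equals the KRW-to-ILS growth ratio: 365.5463/342.25 = 1.0680681.
ILS growth factor: 1 + 0.0179×10/12 = 1.0149167.
That pins the KRW growth at 1.0840002.
(1.0840002 − 1)/T = 0.100800, i.e. 10.08%.

10.08%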